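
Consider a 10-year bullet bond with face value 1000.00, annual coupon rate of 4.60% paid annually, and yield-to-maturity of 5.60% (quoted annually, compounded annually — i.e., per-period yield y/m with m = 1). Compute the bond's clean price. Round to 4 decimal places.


Answer: Price = 924.9840

Derivation:
Coupon per period c = face * coupon_rate / m = 46.000000
Periods per year m = 1; per-period yield y/m = 0.056000
Number of cashflows N = 10
Cashflows (t years, CF_t, discount factor 1/(1+y/m)^(m*t), PV):
  t = 1.0000: CF_t = 46.000000, DF = 0.946970, PV = 43.560606
  t = 2.0000: CF_t = 46.000000, DF = 0.896752, PV = 41.250574
  t = 3.0000: CF_t = 46.000000, DF = 0.849197, PV = 39.063043
  t = 4.0000: CF_t = 46.000000, DF = 0.804163, PV = 36.991518
  t = 5.0000: CF_t = 46.000000, DF = 0.761518, PV = 35.029847
  t = 6.0000: CF_t = 46.000000, DF = 0.721135, PV = 33.172204
  t = 7.0000: CF_t = 46.000000, DF = 0.682893, PV = 31.413072
  t = 8.0000: CF_t = 46.000000, DF = 0.646679, PV = 29.747227
  t = 9.0000: CF_t = 46.000000, DF = 0.612385, PV = 28.169722
  t = 10.0000: CF_t = 1046.000000, DF = 0.579910, PV = 606.586168
Price P = sum_t PV_t = 924.983981


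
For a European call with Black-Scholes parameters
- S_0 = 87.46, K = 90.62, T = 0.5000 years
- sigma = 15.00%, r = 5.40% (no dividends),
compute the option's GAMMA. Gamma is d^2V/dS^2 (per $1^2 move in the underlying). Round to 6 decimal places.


d1 = -0.0270434709; d2 = -0.1331094881
phi(d1) = 0.3987964240; exp(-qT) = 1.0000000000; exp(-rT) = 0.9733612415
Gamma = exp(-qT) * phi(d1) / (S * sigma * sqrt(T)) = 1.0000000000 * 0.3987964240 / (87.4600 * 0.1500 * 0.7071067812) = 0.042990

Answer: Gamma = 0.042990


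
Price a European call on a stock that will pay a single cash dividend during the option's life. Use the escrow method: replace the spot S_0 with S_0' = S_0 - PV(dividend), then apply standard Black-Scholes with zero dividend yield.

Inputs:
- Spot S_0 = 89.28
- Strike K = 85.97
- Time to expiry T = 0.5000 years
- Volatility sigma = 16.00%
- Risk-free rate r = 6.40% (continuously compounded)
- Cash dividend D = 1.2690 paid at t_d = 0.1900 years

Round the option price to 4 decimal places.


Answer: Price = 6.7028

Derivation:
PV(D) = D * exp(-r * t_d) = 1.2690 * 0.98791363 = 1.25366240
S_0' = S_0 - PV(D) = 89.2800 - 1.25366240 = 88.02633760
d1 = (ln(S_0'/K) + (r + sigma^2/2)*T) / (sigma*sqrt(T)) = 0.54834065
d2 = d1 - sigma*sqrt(T) = 0.43520356
exp(-rT) = 0.96850658
N(d1) = 0.70827099; N(d2) = 0.66829266
C = S_0' * N(d1) - K * exp(-rT) * N(d2) = 88.02633760 * 0.70827099 - 85.9700 * 0.96850658 * 0.66829266 = 6.7028


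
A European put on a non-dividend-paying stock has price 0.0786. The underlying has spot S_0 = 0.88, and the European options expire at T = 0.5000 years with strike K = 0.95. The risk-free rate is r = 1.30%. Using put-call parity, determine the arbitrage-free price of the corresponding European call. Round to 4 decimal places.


Answer: Call price = 0.0148

Derivation:
Put-call parity: C - P = S_0 * exp(-qT) - K * exp(-rT).
S_0 * exp(-qT) = 0.8800 * 1.00000000 = 0.88000000
K * exp(-rT) = 0.9500 * 0.99352108 = 0.94384503
C = P + S*exp(-qT) - K*exp(-rT)
C = 0.0786 + 0.88000000 - 0.94384503 = 0.0148


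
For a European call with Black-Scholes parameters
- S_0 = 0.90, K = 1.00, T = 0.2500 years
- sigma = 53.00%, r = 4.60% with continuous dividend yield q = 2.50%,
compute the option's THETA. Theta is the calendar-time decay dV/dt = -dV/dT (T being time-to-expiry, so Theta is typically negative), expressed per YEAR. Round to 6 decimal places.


d1 = -0.2452755308; d2 = -0.5102755308
phi(d1) = 0.3871207666; exp(-qT) = 0.9937694906; exp(-rT) = 0.9885658722
Theta = -S*exp(-qT)*phi(d1)*sigma/(2*sqrt(T)) - r*K*exp(-rT)*N(d2) + q*S*exp(-qT)*N(d1)
N(d1) = 0.4031215484; N(d2) = 0.3049292215; sqrt(T) = 0.5000000000
Term 1 = -0.9000 * 0.9937694906 * 0.3871207666 * 0.5300 / (2 * 0.5000000000) = -0.1835061010
Term 2 = -0.0460 * 1.0000 * 0.9885658722 * 0.3049292215 = -0.0138663606
Term 3 = 0.0250 * 0.9000 * 0.9937694906 * 0.4031215484 = 0.0090137227
Theta = -0.1835061010 + (-0.0138663606) + (0.0090137227) = -0.188359

Answer: Theta = -0.188359


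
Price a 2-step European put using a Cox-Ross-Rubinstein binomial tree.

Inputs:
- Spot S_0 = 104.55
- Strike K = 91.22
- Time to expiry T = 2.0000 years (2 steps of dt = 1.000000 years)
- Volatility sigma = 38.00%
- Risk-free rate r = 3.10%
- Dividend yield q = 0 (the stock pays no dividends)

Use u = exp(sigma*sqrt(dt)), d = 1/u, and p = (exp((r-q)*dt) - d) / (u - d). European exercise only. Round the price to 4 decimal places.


dt = T/N = 1.000000
u = exp(sigma*sqrt(dt)) = 1.462285; d = 1/u = 0.683861
p = (exp((r-q)*dt) - d) / (u - d) = 0.446575
Discount per step: exp(-r*dt) = 0.969476
Stock lattice S(k, i) with i counting down-moves:
  k=0: S(0,0) = 104.5500
  k=1: S(1,0) = 152.8819; S(1,1) = 71.4977
  k=2: S(2,0) = 223.5568; S(2,1) = 104.5500; S(2,2) = 48.8945
Terminal payoffs V(N, i) = max(K - S_T, 0):
  V(2,0) = 0.000000; V(2,1) = 0.000000; V(2,2) = 42.325475
Backward induction: V(k, i) = exp(-r*dt) * [p * V(k+1, i) + (1-p) * V(k+1, i+1)].
  V(1,0) = exp(-r*dt) * [p*0.000000 + (1-p)*0.000000] = 0.000000
  V(1,1) = exp(-r*dt) * [p*0.000000 + (1-p)*42.325475] = 22.708985
  V(0,0) = exp(-r*dt) * [p*0.000000 + (1-p)*22.708985] = 12.184104

Answer: Price = V(0,0) = 12.1841


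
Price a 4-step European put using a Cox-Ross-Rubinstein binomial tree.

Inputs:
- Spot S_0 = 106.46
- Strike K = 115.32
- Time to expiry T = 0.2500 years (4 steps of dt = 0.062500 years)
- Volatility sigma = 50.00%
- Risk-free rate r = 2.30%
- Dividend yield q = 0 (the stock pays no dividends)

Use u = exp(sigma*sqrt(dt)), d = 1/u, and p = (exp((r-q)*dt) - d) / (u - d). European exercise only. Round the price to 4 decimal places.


Answer: Price = V(0,0) = 16.0076

Derivation:
dt = T/N = 0.062500
u = exp(sigma*sqrt(dt)) = 1.133148; d = 1/u = 0.882497
p = (exp((r-q)*dt) - d) / (u - d) = 0.474530
Discount per step: exp(-r*dt) = 0.998564
Stock lattice S(k, i) with i counting down-moves:
  k=0: S(0,0) = 106.4600
  k=1: S(1,0) = 120.6350; S(1,1) = 93.9506
  k=2: S(2,0) = 136.6973; S(2,1) = 106.4600; S(2,2) = 82.9111
  k=3: S(3,0) = 154.8984; S(3,1) = 120.6350; S(3,2) = 93.9506; S(3,3) = 73.1688
  k=4: S(4,0) = 175.5229; S(4,1) = 136.6973; S(4,2) = 106.4600; S(4,3) = 82.9111; S(4,4) = 64.5713
Terminal payoffs V(N, i) = max(K - S_T, 0):
  V(4,0) = 0.000000; V(4,1) = 0.000000; V(4,2) = 8.860000; V(4,3) = 32.408869; V(4,4) = 50.748746
Backward induction: V(k, i) = exp(-r*dt) * [p * V(k+1, i) + (1-p) * V(k+1, i+1)].
  V(3,0) = exp(-r*dt) * [p*0.000000 + (1-p)*0.000000] = 0.000000
  V(3,1) = exp(-r*dt) * [p*0.000000 + (1-p)*8.860000] = 4.648978
  V(3,2) = exp(-r*dt) * [p*8.860000 + (1-p)*32.408869] = 21.203726
  V(3,3) = exp(-r*dt) * [p*32.408869 + (1-p)*50.748746] = 41.985530
  V(2,0) = exp(-r*dt) * [p*0.000000 + (1-p)*4.648978] = 2.439390
  V(2,1) = exp(-r*dt) * [p*4.648978 + (1-p)*21.203726] = 13.328831
  V(2,2) = exp(-r*dt) * [p*21.203726 + (1-p)*41.985530] = 32.077800
  V(1,0) = exp(-r*dt) * [p*2.439390 + (1-p)*13.328831] = 8.149743
  V(1,1) = exp(-r*dt) * [p*13.328831 + (1-p)*32.077800] = 23.147557
  V(0,0) = exp(-r*dt) * [p*8.149743 + (1-p)*23.147557] = 16.007620


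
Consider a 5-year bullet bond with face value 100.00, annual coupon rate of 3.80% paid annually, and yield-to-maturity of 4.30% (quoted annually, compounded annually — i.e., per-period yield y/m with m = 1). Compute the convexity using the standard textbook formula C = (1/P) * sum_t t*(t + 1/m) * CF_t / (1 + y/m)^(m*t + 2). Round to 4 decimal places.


Coupon per period c = face * coupon_rate / m = 3.800000
Periods per year m = 1; per-period yield y/m = 0.043000
Number of cashflows N = 5
Cashflows (t years, CF_t, discount factor 1/(1+y/m)^(m*t), PV):
  t = 1.0000: CF_t = 3.800000, DF = 0.958773, PV = 3.643337
  t = 2.0000: CF_t = 3.800000, DF = 0.919245, PV = 3.493132
  t = 3.0000: CF_t = 3.800000, DF = 0.881347, PV = 3.349120
  t = 4.0000: CF_t = 3.800000, DF = 0.845012, PV = 3.211045
  t = 5.0000: CF_t = 103.800000, DF = 0.810174, PV = 84.096091
Price P = sum_t PV_t = 97.792724
Convexity numerator sum_t t*(t + 1/m) * CF_t / (1+y/m)^(m*t + 2):
  t = 1.0000: term = 6.698239
  t = 2.0000: term = 19.266269
  t = 3.0000: term = 36.943948
  t = 4.0000: term = 59.034752
  t = 5.0000: term = 2319.147918
Convexity = (1/P) * sum = 2441.091125 / 97.792724 = 24.961889

Answer: Convexity = 24.9619


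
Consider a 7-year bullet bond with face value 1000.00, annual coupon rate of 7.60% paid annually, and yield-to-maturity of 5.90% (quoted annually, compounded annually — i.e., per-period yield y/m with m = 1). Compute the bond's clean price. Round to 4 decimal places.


Answer: Price = 1095.2387

Derivation:
Coupon per period c = face * coupon_rate / m = 76.000000
Periods per year m = 1; per-period yield y/m = 0.059000
Number of cashflows N = 7
Cashflows (t years, CF_t, discount factor 1/(1+y/m)^(m*t), PV):
  t = 1.0000: CF_t = 76.000000, DF = 0.944287, PV = 71.765817
  t = 2.0000: CF_t = 76.000000, DF = 0.891678, PV = 67.767532
  t = 3.0000: CF_t = 76.000000, DF = 0.842000, PV = 63.992004
  t = 4.0000: CF_t = 76.000000, DF = 0.795090, PV = 60.426822
  t = 5.0000: CF_t = 76.000000, DF = 0.750793, PV = 57.060266
  t = 6.0000: CF_t = 76.000000, DF = 0.708964, PV = 53.881271
  t = 7.0000: CF_t = 1076.000000, DF = 0.669466, PV = 720.345008
Price P = sum_t PV_t = 1095.238720


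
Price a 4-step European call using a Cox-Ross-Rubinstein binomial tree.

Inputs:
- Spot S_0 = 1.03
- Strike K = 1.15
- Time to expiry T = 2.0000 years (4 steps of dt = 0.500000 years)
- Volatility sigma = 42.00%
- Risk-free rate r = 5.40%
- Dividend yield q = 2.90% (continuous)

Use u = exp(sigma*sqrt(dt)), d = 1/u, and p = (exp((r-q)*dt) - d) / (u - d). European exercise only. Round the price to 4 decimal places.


Answer: Price = V(0,0) = 0.2070

Derivation:
dt = T/N = 0.500000
u = exp(sigma*sqrt(dt)) = 1.345795; d = 1/u = 0.743055
p = (exp((r-q)*dt) - d) / (u - d) = 0.447164
Discount per step: exp(-r*dt) = 0.973361
Stock lattice S(k, i) with i counting down-moves:
  k=0: S(0,0) = 1.0300
  k=1: S(1,0) = 1.3862; S(1,1) = 0.7653
  k=2: S(2,0) = 1.8655; S(2,1) = 1.0300; S(2,2) = 0.5687
  k=3: S(3,0) = 2.5106; S(3,1) = 1.3862; S(3,2) = 0.7653; S(3,3) = 0.4226
  k=4: S(4,0) = 3.3787; S(4,1) = 1.8655; S(4,2) = 1.0300; S(4,3) = 0.5687; S(4,4) = 0.3140
Terminal payoffs V(N, i) = max(S_T - K, 0):
  V(4,0) = 2.228724; V(4,1) = 0.715499; V(4,2) = 0.000000; V(4,3) = 0.000000; V(4,4) = 0.000000
Backward induction: V(k, i) = exp(-r*dt) * [p * V(k+1, i) + (1-p) * V(k+1, i+1)].
  V(3,0) = exp(-r*dt) * [p*2.228724 + (1-p)*0.715499] = 1.355073
  V(3,1) = exp(-r*dt) * [p*0.715499 + (1-p)*0.000000] = 0.311422
  V(3,2) = exp(-r*dt) * [p*0.000000 + (1-p)*0.000000] = 0.000000
  V(3,3) = exp(-r*dt) * [p*0.000000 + (1-p)*0.000000] = 0.000000
  V(2,0) = exp(-r*dt) * [p*1.355073 + (1-p)*0.311422] = 0.757377
  V(2,1) = exp(-r*dt) * [p*0.311422 + (1-p)*0.000000] = 0.135547
  V(2,2) = exp(-r*dt) * [p*0.000000 + (1-p)*0.000000] = 0.000000
  V(1,0) = exp(-r*dt) * [p*0.757377 + (1-p)*0.135547] = 0.402589
  V(1,1) = exp(-r*dt) * [p*0.135547 + (1-p)*0.000000] = 0.058997
  V(0,0) = exp(-r*dt) * [p*0.402589 + (1-p)*0.058997] = 0.206974


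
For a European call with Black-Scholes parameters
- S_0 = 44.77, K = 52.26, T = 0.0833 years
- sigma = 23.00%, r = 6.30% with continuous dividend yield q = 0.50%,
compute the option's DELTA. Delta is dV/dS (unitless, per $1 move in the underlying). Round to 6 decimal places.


Answer: Delta = 0.013056

Derivation:
d1 = -2.2243725945; d2 = -2.2907545950
phi(d1) = 0.0336125674; exp(-qT) = 0.9995835867; exp(-rT) = 0.9947658462
N(d1) = 0.0130616931
Delta = exp(-qT) * N(d1) = 0.9995835867 * 0.0130616931 = 0.013056


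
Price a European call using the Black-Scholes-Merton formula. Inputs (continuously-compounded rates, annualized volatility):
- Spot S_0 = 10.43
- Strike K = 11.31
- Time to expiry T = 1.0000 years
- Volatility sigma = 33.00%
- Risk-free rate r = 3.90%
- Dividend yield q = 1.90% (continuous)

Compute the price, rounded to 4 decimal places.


d1 = (ln(S/K) + (r - q + 0.5*sigma^2) * T) / (sigma * sqrt(T)) = -0.01985158
d2 = d1 - sigma * sqrt(T) = -0.34985158
exp(-rT) = 0.96175071; exp(-qT) = 0.98117936
C = S_0 * exp(-qT) * N(d1) - K * exp(-rT) * N(d2)
N(d1) = 0.49208089; N(d2) = 0.36322504
C = 10.4300 * 0.98117936 * 0.49208089 - 11.3100 * 0.96175071 * 0.36322504 = 1.0849

Answer: Price = 1.0849


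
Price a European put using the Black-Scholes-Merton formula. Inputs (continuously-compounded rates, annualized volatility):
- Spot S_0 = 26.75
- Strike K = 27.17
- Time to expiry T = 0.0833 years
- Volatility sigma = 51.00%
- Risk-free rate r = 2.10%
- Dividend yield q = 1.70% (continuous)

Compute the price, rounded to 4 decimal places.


Answer: Price = 1.7929

Derivation:
d1 = (ln(S/K) + (r - q + 0.5*sigma^2) * T) / (sigma * sqrt(T)) = -0.02997785
d2 = d1 - sigma * sqrt(T) = -0.17717272
exp(-rT) = 0.99825223; exp(-qT) = 0.99858490
P = K * exp(-rT) * N(-d2) - S_0 * exp(-qT) * N(-d1)
N(-d1) = 0.51195764; N(-d2) = 0.57031364
P = 27.1700 * 0.99825223 * 0.57031364 - 26.7500 * 0.99858490 * 0.51195764 = 1.7929


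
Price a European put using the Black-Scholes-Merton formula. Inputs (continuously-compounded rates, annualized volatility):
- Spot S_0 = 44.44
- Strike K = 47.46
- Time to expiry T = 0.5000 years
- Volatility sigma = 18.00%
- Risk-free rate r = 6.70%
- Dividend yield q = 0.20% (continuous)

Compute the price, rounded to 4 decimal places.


Answer: Price = 3.1189

Derivation:
d1 = (ln(S/K) + (r - q + 0.5*sigma^2) * T) / (sigma * sqrt(T)) = -0.19757574
d2 = d1 - sigma * sqrt(T) = -0.32485496
exp(-rT) = 0.96705491; exp(-qT) = 0.99900050
P = K * exp(-rT) * N(-d2) - S_0 * exp(-qT) * N(-d1)
N(-d1) = 0.57831149; N(-d2) = 0.62735458
P = 47.4600 * 0.96705491 * 0.62735458 - 44.4400 * 0.99900050 * 0.57831149 = 3.1189


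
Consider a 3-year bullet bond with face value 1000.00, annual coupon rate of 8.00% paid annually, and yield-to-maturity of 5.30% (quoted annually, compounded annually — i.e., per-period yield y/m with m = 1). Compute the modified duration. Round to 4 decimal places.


Answer: Modified duration = 2.6507

Derivation:
Coupon per period c = face * coupon_rate / m = 80.000000
Periods per year m = 1; per-period yield y/m = 0.053000
Number of cashflows N = 3
Cashflows (t years, CF_t, discount factor 1/(1+y/m)^(m*t), PV):
  t = 1.0000: CF_t = 80.000000, DF = 0.949668, PV = 75.973409
  t = 2.0000: CF_t = 80.000000, DF = 0.901869, PV = 72.149487
  t = 3.0000: CF_t = 1080.000000, DF = 0.856475, PV = 924.993417
Price P = sum_t PV_t = 1073.116313
First compute Macaulay numerator sum_t t * PV_t:
  t * PV_t at t = 1.0000: 75.973409
  t * PV_t at t = 2.0000: 144.298973
  t * PV_t at t = 3.0000: 2774.980251
Macaulay duration D = 2995.252633 / 1073.116313 = 2.791172
Modified duration = D / (1 + y/m) = 2.791172 / (1 + 0.053000) = 2.650686


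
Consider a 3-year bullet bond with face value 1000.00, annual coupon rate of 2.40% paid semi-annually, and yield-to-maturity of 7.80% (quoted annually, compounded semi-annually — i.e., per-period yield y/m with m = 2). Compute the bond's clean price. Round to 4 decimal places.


Coupon per period c = face * coupon_rate / m = 12.000000
Periods per year m = 2; per-period yield y/m = 0.039000
Number of cashflows N = 6
Cashflows (t years, CF_t, discount factor 1/(1+y/m)^(m*t), PV):
  t = 0.5000: CF_t = 12.000000, DF = 0.962464, PV = 11.549567
  t = 1.0000: CF_t = 12.000000, DF = 0.926337, PV = 11.116041
  t = 1.5000: CF_t = 12.000000, DF = 0.891566, PV = 10.698789
  t = 2.0000: CF_t = 12.000000, DF = 0.858100, PV = 10.297198
  t = 2.5000: CF_t = 12.000000, DF = 0.825890, PV = 9.910681
  t = 3.0000: CF_t = 1012.000000, DF = 0.794889, PV = 804.428090
Price P = sum_t PV_t = 858.000365

Answer: Price = 858.0004


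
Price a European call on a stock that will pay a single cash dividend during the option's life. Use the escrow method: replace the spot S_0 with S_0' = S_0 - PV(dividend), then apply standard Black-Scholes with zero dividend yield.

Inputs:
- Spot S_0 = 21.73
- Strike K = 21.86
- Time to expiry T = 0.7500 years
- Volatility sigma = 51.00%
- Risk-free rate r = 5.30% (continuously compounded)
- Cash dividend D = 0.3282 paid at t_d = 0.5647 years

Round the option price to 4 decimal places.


PV(D) = D * exp(-r * t_d) = 0.3282 * 0.97051434 = 0.31852281
S_0' = S_0 - PV(D) = 21.7300 - 0.31852281 = 21.41147719
d1 = (ln(S_0'/K) + (r + sigma^2/2)*T) / (sigma*sqrt(T)) = 0.26389688
d2 = d1 - sigma*sqrt(T) = -0.17777608
exp(-rT) = 0.96102967
N(d1) = 0.60407031; N(d2) = 0.42944942
C = S_0' * N(d1) - K * exp(-rT) * N(d2) = 21.41147719 * 0.60407031 - 21.8600 * 0.96102967 * 0.42944942 = 3.9121

Answer: Price = 3.9121


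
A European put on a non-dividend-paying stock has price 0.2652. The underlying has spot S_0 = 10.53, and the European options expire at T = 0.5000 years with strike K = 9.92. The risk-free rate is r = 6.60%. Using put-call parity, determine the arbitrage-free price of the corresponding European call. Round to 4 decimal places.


Put-call parity: C - P = S_0 * exp(-qT) - K * exp(-rT).
S_0 * exp(-qT) = 10.5300 * 1.00000000 = 10.53000000
K * exp(-rT) = 9.9200 * 0.96753856 = 9.59798251
C = P + S*exp(-qT) - K*exp(-rT)
C = 0.2652 + 10.53000000 - 9.59798251 = 1.1972

Answer: Call price = 1.1972


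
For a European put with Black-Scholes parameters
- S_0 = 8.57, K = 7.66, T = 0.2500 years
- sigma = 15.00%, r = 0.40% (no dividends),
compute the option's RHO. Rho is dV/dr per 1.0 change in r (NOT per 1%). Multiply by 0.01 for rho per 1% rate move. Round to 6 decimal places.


d1 = 1.5475766514; d2 = 1.4725766514
phi(d1) = 0.1204602713; exp(-qT) = 1.0000000000; exp(-rT) = 0.9990004998
N(-d2) = 0.0704326122
Rho = -K*T*exp(-rT)*N(-d2) = -7.6600 * 0.2500 * 0.9990004998 * 0.0704326122 = -0.134744

Answer: Rho = -0.134744


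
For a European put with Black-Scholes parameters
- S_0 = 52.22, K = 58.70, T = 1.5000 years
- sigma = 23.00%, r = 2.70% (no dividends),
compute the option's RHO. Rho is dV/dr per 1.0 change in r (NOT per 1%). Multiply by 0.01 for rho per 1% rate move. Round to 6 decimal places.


d1 = -0.1306364836; d2 = -0.4123278040
phi(d1) = 0.3955526102; exp(-qT) = 1.0000000000; exp(-rT) = 0.9603091645
N(-d2) = 0.6599504140
Rho = -K*T*exp(-rT)*N(-d2) = -58.7000 * 1.5000 * 0.9603091645 * 0.6599504140 = -55.802254

Answer: Rho = -55.802254


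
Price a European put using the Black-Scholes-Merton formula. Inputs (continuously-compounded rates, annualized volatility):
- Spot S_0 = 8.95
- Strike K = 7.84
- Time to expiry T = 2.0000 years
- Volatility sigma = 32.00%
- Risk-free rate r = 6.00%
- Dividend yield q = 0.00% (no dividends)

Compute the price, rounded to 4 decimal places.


d1 = (ln(S/K) + (r - q + 0.5*sigma^2) * T) / (sigma * sqrt(T)) = 0.78403712
d2 = d1 - sigma * sqrt(T) = 0.33148878
exp(-rT) = 0.88692044; exp(-qT) = 1.00000000
P = K * exp(-rT) * N(-d2) - S_0 * exp(-qT) * N(-d1)
N(-d1) = 0.21650916; N(-d2) = 0.37013766
P = 7.8400 * 0.88692044 * 0.37013766 - 8.9500 * 1.00000000 * 0.21650916 = 0.6360

Answer: Price = 0.6360


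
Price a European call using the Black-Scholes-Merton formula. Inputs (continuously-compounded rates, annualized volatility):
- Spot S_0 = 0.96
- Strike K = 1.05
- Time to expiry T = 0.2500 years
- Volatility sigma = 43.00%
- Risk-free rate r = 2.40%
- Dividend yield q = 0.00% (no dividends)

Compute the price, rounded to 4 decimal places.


Answer: Price = 0.0503

Derivation:
d1 = (ln(S/K) + (r - q + 0.5*sigma^2) * T) / (sigma * sqrt(T)) = -0.28139376
d2 = d1 - sigma * sqrt(T) = -0.49639376
exp(-rT) = 0.99401796; exp(-qT) = 1.00000000
C = S_0 * exp(-qT) * N(d1) - K * exp(-rT) * N(d2)
N(d1) = 0.38920420; N(d2) = 0.30980831
C = 0.9600 * 1.00000000 * 0.38920420 - 1.0500 * 0.99401796 * 0.30980831 = 0.0503


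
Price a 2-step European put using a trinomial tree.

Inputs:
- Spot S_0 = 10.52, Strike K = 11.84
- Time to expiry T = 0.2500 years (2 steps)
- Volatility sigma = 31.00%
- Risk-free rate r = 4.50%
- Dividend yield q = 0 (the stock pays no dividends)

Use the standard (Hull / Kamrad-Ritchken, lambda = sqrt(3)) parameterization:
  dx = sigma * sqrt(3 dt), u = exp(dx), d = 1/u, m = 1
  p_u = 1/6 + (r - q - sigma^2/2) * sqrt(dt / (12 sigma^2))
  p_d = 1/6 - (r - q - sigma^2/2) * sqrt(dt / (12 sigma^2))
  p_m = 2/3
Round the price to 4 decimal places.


Answer: Price = V(0,0) = 1.4756

Derivation:
dt = T/N = 0.125000; dx = sigma*sqrt(3*dt) = 0.189835
u = exp(dx) = 1.209051; d = 1/u = 0.827095
p_u = 0.165663, p_m = 0.666667, p_d = 0.167671
Discount per step: exp(-r*dt) = 0.994391
Stock lattice S(k, j) with j the centered position index:
  k=0: S(0,+0) = 10.5200
  k=1: S(1,-1) = 8.7010; S(1,+0) = 10.5200; S(1,+1) = 12.7192
  k=2: S(2,-2) = 7.1966; S(2,-1) = 8.7010; S(2,+0) = 10.5200; S(2,+1) = 12.7192; S(2,+2) = 15.3782
Terminal payoffs V(N, j) = max(K - S_T, 0):
  V(2,-2) = 4.643410; V(2,-1) = 3.138958; V(2,+0) = 1.320000; V(2,+1) = 0.000000; V(2,+2) = 0.000000
Backward induction: V(k, j) = exp(-r*dt) * [p_u * V(k+1, j+1) + p_m * V(k+1, j) + p_d * V(k+1, j-1)]
  V(1,-1) = exp(-r*dt) * [p_u*1.320000 + p_m*3.138958 + p_d*4.643410] = 3.072546
  V(1,+0) = exp(-r*dt) * [p_u*0.000000 + p_m*1.320000 + p_d*3.138958] = 1.398423
  V(1,+1) = exp(-r*dt) * [p_u*0.000000 + p_m*0.000000 + p_d*1.320000] = 0.220084
  V(0,+0) = exp(-r*dt) * [p_u*0.220084 + p_m*1.398423 + p_d*3.072546] = 1.475595


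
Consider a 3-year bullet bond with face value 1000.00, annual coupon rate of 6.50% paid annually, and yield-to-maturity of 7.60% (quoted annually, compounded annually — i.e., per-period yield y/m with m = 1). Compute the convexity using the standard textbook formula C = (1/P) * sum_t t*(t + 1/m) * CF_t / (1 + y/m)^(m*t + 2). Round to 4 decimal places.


Answer: Convexity = 9.5281

Derivation:
Coupon per period c = face * coupon_rate / m = 65.000000
Periods per year m = 1; per-period yield y/m = 0.076000
Number of cashflows N = 3
Cashflows (t years, CF_t, discount factor 1/(1+y/m)^(m*t), PV):
  t = 1.0000: CF_t = 65.000000, DF = 0.929368, PV = 60.408922
  t = 2.0000: CF_t = 65.000000, DF = 0.863725, PV = 56.142121
  t = 3.0000: CF_t = 1065.000000, DF = 0.802718, PV = 854.895033
Price P = sum_t PV_t = 971.446076
Convexity numerator sum_t t*(t + 1/m) * CF_t / (1+y/m)^(m*t + 2):
  t = 1.0000: term = 104.353384
  t = 2.0000: term = 290.948098
  t = 3.0000: term = 8860.729878
Convexity = (1/P) * sum = 9256.031360 / 971.446076 = 9.528096


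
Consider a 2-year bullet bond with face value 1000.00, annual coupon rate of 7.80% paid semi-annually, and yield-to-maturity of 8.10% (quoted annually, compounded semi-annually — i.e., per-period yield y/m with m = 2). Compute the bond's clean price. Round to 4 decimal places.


Answer: Price = 994.5616

Derivation:
Coupon per period c = face * coupon_rate / m = 39.000000
Periods per year m = 2; per-period yield y/m = 0.040500
Number of cashflows N = 4
Cashflows (t years, CF_t, discount factor 1/(1+y/m)^(m*t), PV):
  t = 0.5000: CF_t = 39.000000, DF = 0.961076, PV = 37.481980
  t = 1.0000: CF_t = 39.000000, DF = 0.923668, PV = 36.023046
  t = 1.5000: CF_t = 39.000000, DF = 0.887715, PV = 34.620900
  t = 2.0000: CF_t = 1039.000000, DF = 0.853162, PV = 886.435641
Price P = sum_t PV_t = 994.561567


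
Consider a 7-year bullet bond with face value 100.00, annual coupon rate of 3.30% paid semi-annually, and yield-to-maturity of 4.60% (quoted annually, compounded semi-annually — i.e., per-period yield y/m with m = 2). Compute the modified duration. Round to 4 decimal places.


Answer: Modified duration = 6.1311

Derivation:
Coupon per period c = face * coupon_rate / m = 1.650000
Periods per year m = 2; per-period yield y/m = 0.023000
Number of cashflows N = 14
Cashflows (t years, CF_t, discount factor 1/(1+y/m)^(m*t), PV):
  t = 0.5000: CF_t = 1.650000, DF = 0.977517, PV = 1.612903
  t = 1.0000: CF_t = 1.650000, DF = 0.955540, PV = 1.576640
  t = 1.5000: CF_t = 1.650000, DF = 0.934056, PV = 1.541193
  t = 2.0000: CF_t = 1.650000, DF = 0.913056, PV = 1.506543
  t = 2.5000: CF_t = 1.650000, DF = 0.892528, PV = 1.472671
  t = 3.0000: CF_t = 1.650000, DF = 0.872461, PV = 1.439561
  t = 3.5000: CF_t = 1.650000, DF = 0.852846, PV = 1.407196
  t = 4.0000: CF_t = 1.650000, DF = 0.833671, PV = 1.375558
  t = 4.5000: CF_t = 1.650000, DF = 0.814928, PV = 1.344631
  t = 5.0000: CF_t = 1.650000, DF = 0.796606, PV = 1.314400
  t = 5.5000: CF_t = 1.650000, DF = 0.778696, PV = 1.284849
  t = 6.0000: CF_t = 1.650000, DF = 0.761189, PV = 1.255962
  t = 6.5000: CF_t = 1.650000, DF = 0.744075, PV = 1.227724
  t = 7.0000: CF_t = 101.650000, DF = 0.727346, PV = 73.934733
Price P = sum_t PV_t = 92.294564
First compute Macaulay numerator sum_t t * PV_t:
  t * PV_t at t = 0.5000: 0.806452
  t * PV_t at t = 1.0000: 1.576640
  t * PV_t at t = 1.5000: 2.311790
  t * PV_t at t = 2.0000: 3.013085
  t * PV_t at t = 2.5000: 3.681678
  t * PV_t at t = 3.0000: 4.318684
  t * PV_t at t = 3.5000: 4.925185
  t * PV_t at t = 4.0000: 5.502232
  t * PV_t at t = 4.5000: 6.050841
  t * PV_t at t = 5.0000: 6.572001
  t * PV_t at t = 5.5000: 7.066668
  t * PV_t at t = 6.0000: 7.535769
  t * PV_t at t = 6.5000: 7.980205
  t * PV_t at t = 7.0000: 517.543134
Macaulay duration D = 578.884363 / 92.294564 = 6.272139
Modified duration = D / (1 + y/m) = 6.272139 / (1 + 0.023000) = 6.131123


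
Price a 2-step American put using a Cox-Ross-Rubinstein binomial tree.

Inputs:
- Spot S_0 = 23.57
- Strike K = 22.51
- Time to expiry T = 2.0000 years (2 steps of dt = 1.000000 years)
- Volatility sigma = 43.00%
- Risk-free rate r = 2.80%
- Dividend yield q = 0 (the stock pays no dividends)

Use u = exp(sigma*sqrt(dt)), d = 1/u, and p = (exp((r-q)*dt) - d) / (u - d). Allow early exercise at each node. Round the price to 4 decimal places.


dt = T/N = 1.000000
u = exp(sigma*sqrt(dt)) = 1.537258; d = 1/u = 0.650509
p = (exp((r-q)*dt) - d) / (u - d) = 0.426149
Discount per step: exp(-r*dt) = 0.972388
Stock lattice S(k, i) with i counting down-moves:
  k=0: S(0,0) = 23.5700
  k=1: S(1,0) = 36.2332; S(1,1) = 15.3325
  k=2: S(2,0) = 55.6997; S(2,1) = 23.5700; S(2,2) = 9.9739
Terminal payoffs V(N, i) = max(K - S_T, 0):
  V(2,0) = 0.000000; V(2,1) = 0.000000; V(2,2) = 12.536070
Backward induction: V(k, i) = exp(-r*dt) * [p * V(k+1, i) + (1-p) * V(k+1, i+1)]; then take max(V_cont, immediate exercise) for American.
  V(1,0) = exp(-r*dt) * [p*0.000000 + (1-p)*0.000000] = 0.000000; exercise = 0.000000; V(1,0) = max -> 0.000000
  V(1,1) = exp(-r*dt) * [p*0.000000 + (1-p)*12.536070] = 6.995208; exercise = 7.177501; V(1,1) = max -> 7.177501
  V(0,0) = exp(-r*dt) * [p*0.000000 + (1-p)*7.177501] = 4.005092; exercise = 0.000000; V(0,0) = max -> 4.005092

Answer: Price = V(0,0) = 4.0051


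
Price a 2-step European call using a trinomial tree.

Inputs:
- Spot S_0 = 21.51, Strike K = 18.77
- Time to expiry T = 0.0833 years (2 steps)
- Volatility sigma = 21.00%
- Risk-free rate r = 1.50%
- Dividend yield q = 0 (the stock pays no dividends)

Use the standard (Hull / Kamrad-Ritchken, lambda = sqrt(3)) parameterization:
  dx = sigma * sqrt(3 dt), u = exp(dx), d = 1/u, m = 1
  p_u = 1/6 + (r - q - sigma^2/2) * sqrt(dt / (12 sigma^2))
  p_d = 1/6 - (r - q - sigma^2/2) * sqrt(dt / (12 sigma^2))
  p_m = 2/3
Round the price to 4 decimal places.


Answer: Price = V(0,0) = 2.7699

Derivation:
dt = T/N = 0.041650; dx = sigma*sqrt(3*dt) = 0.074231
u = exp(dx) = 1.077056; d = 1/u = 0.928457
p_u = 0.164689, p_m = 0.666667, p_d = 0.168644
Discount per step: exp(-r*dt) = 0.999375
Stock lattice S(k, j) with j the centered position index:
  k=0: S(0,+0) = 21.5100
  k=1: S(1,-1) = 19.9711; S(1,+0) = 21.5100; S(1,+1) = 23.1675
  k=2: S(2,-2) = 18.5423; S(2,-1) = 19.9711; S(2,+0) = 21.5100; S(2,+1) = 23.1675; S(2,+2) = 24.9527
Terminal payoffs V(N, j) = max(S_T - K, 0):
  V(2,-2) = 0.000000; V(2,-1) = 1.201107; V(2,+0) = 2.740000; V(2,+1) = 4.397474; V(2,+2) = 6.182666
Backward induction: V(k, j) = exp(-r*dt) * [p_u * V(k+1, j+1) + p_m * V(k+1, j) + p_d * V(k+1, j-1)]
  V(1,-1) = exp(-r*dt) * [p_u*2.740000 + p_m*1.201107 + p_d*0.000000] = 1.251204
  V(1,+0) = exp(-r*dt) * [p_u*4.397474 + p_m*2.740000 + p_d*1.201107] = 2.751722
  V(1,+1) = exp(-r*dt) * [p_u*6.182666 + p_m*4.397474 + p_d*2.740000] = 4.409196
  V(0,+0) = exp(-r*dt) * [p_u*4.409196 + p_m*2.751722 + p_d*1.251204] = 2.769904


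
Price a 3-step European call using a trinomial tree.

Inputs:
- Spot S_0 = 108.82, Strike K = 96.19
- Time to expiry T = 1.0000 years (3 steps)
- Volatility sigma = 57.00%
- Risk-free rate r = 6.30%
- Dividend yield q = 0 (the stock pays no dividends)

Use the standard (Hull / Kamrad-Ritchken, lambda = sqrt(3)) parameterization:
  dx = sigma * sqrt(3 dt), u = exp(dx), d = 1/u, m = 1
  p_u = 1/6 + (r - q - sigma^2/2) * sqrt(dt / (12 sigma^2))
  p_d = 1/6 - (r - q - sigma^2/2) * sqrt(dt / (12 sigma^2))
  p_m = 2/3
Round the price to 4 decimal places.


dt = T/N = 0.333333; dx = sigma*sqrt(3*dt) = 0.570000
u = exp(dx) = 1.768267; d = 1/u = 0.565525
p_u = 0.137588, p_m = 0.666667, p_d = 0.195746
Discount per step: exp(-r*dt) = 0.979219
Stock lattice S(k, j) with j the centered position index:
  k=0: S(0,+0) = 108.8200
  k=1: S(1,-1) = 61.5405; S(1,+0) = 108.8200; S(1,+1) = 192.4228
  k=2: S(2,-2) = 34.8027; S(2,-1) = 61.5405; S(2,+0) = 108.8200; S(2,+1) = 192.4228; S(2,+2) = 340.2549
  k=3: S(3,-3) = 19.6818; S(3,-2) = 34.8027; S(3,-1) = 61.5405; S(3,+0) = 108.8200; S(3,+1) = 192.4228; S(3,+2) = 340.2549; S(3,+3) = 601.6616
Terminal payoffs V(N, j) = max(S_T - K, 0):
  V(3,-3) = 0.000000; V(3,-2) = 0.000000; V(3,-1) = 0.000000; V(3,+0) = 12.630000; V(3,+1) = 96.232821; V(3,+2) = 244.064933; V(3,+3) = 505.471588
Backward induction: V(k, j) = exp(-r*dt) * [p_u * V(k+1, j+1) + p_m * V(k+1, j) + p_d * V(k+1, j-1)]
  V(2,-2) = exp(-r*dt) * [p_u*0.000000 + p_m*0.000000 + p_d*0.000000] = 0.000000
  V(2,-1) = exp(-r*dt) * [p_u*12.630000 + p_m*0.000000 + p_d*0.000000] = 1.701621
  V(2,+0) = exp(-r*dt) * [p_u*96.232821 + p_m*12.630000 + p_d*0.000000] = 21.210328
  V(2,+1) = exp(-r*dt) * [p_u*244.064933 + p_m*96.232821 + p_d*12.630000] = 98.125396
  V(2,+2) = exp(-r*dt) * [p_u*505.471588 + p_m*244.064933 + p_d*96.232821] = 245.875802
  V(1,-1) = exp(-r*dt) * [p_u*21.210328 + p_m*1.701621 + p_d*0.000000] = 3.968475
  V(1,+0) = exp(-r*dt) * [p_u*98.125396 + p_m*21.210328 + p_d*1.701621] = 27.392821
  V(1,+1) = exp(-r*dt) * [p_u*245.875802 + p_m*98.125396 + p_d*21.210328] = 101.249528
  V(0,+0) = exp(-r*dt) * [p_u*101.249528 + p_m*27.392821 + p_d*3.968475] = 32.284246

Answer: Price = V(0,0) = 32.2842


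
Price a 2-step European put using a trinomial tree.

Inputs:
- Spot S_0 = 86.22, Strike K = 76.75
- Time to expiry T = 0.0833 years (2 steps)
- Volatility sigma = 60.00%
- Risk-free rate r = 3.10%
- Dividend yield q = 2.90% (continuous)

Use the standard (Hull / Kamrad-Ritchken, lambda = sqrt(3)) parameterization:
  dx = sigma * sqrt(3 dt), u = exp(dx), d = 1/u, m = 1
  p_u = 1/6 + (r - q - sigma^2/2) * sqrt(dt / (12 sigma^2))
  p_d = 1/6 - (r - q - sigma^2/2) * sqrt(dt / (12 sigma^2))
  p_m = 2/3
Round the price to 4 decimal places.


dt = T/N = 0.041650; dx = sigma*sqrt(3*dt) = 0.212090
u = exp(dx) = 1.236259; d = 1/u = 0.808892
p_u = 0.149189, p_m = 0.666667, p_d = 0.184144
Discount per step: exp(-r*dt) = 0.998710
Stock lattice S(k, j) with j the centered position index:
  k=0: S(0,+0) = 86.2200
  k=1: S(1,-1) = 69.7427; S(1,+0) = 86.2200; S(1,+1) = 106.5902
  k=2: S(2,-2) = 56.4143; S(2,-1) = 69.7427; S(2,+0) = 86.2200; S(2,+1) = 106.5902; S(2,+2) = 131.7731
Terminal payoffs V(N, j) = max(K - S_T, 0):
  V(2,-2) = 20.335684; V(2,-1) = 7.007313; V(2,+0) = 0.000000; V(2,+1) = 0.000000; V(2,+2) = 0.000000
Backward induction: V(k, j) = exp(-r*dt) * [p_u * V(k+1, j+1) + p_m * V(k+1, j) + p_d * V(k+1, j-1)]
  V(1,-1) = exp(-r*dt) * [p_u*0.000000 + p_m*7.007313 + p_d*20.335684] = 8.405385
  V(1,+0) = exp(-r*dt) * [p_u*0.000000 + p_m*0.000000 + p_d*7.007313] = 1.288693
  V(1,+1) = exp(-r*dt) * [p_u*0.000000 + p_m*0.000000 + p_d*0.000000] = 0.000000
  V(0,+0) = exp(-r*dt) * [p_u*0.000000 + p_m*1.288693 + p_d*8.405385] = 2.403828

Answer: Price = V(0,0) = 2.4038


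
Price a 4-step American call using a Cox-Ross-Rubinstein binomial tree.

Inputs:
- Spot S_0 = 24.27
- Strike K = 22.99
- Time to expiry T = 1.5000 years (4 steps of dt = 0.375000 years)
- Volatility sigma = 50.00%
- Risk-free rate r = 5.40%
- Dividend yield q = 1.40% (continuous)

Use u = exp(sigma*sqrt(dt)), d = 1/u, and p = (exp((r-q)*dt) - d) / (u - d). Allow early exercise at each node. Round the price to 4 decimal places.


dt = T/N = 0.375000
u = exp(sigma*sqrt(dt)) = 1.358235; d = 1/u = 0.736250
p = (exp((r-q)*dt) - d) / (u - d) = 0.448344
Discount per step: exp(-r*dt) = 0.979954
Stock lattice S(k, i) with i counting down-moves:
  k=0: S(0,0) = 24.2700
  k=1: S(1,0) = 32.9644; S(1,1) = 17.8688
  k=2: S(2,0) = 44.7734; S(2,1) = 24.2700; S(2,2) = 13.1559
  k=3: S(3,0) = 60.8128; S(3,1) = 32.9644; S(3,2) = 17.8688; S(3,3) = 9.6860
  k=4: S(4,0) = 82.5980; S(4,1) = 44.7734; S(4,2) = 24.2700; S(4,3) = 13.1559; S(4,4) = 7.1313
Terminal payoffs V(N, i) = max(S_T - K, 0):
  V(4,0) = 59.608035; V(4,1) = 21.783366; V(4,2) = 1.280000; V(4,3) = 0.000000; V(4,4) = 0.000000
Backward induction: V(k, i) = exp(-r*dt) * [p * V(k+1, i) + (1-p) * V(k+1, i+1)]; then take max(V_cont, immediate exercise) for American.
  V(3,0) = exp(-r*dt) * [p*59.608035 + (1-p)*21.783366] = 37.965197; exercise = 37.822762; V(3,0) = max -> 37.965197
  V(3,1) = exp(-r*dt) * [p*21.783366 + (1-p)*1.280000] = 10.262625; exercise = 9.974369; V(3,1) = max -> 10.262625
  V(3,2) = exp(-r*dt) * [p*1.280000 + (1-p)*0.000000] = 0.562376; exercise = 0.000000; V(3,2) = max -> 0.562376
  V(3,3) = exp(-r*dt) * [p*0.000000 + (1-p)*0.000000] = 0.000000; exercise = 0.000000; V(3,3) = max -> 0.000000
  V(2,0) = exp(-r*dt) * [p*37.965197 + (1-p)*10.262625] = 22.228198; exercise = 21.783366; V(2,0) = max -> 22.228198
  V(2,1) = exp(-r*dt) * [p*10.262625 + (1-p)*0.562376] = 4.812968; exercise = 1.280000; V(2,1) = max -> 4.812968
  V(2,2) = exp(-r*dt) * [p*0.562376 + (1-p)*0.000000] = 0.247084; exercise = 0.000000; V(2,2) = max -> 0.247084
  V(1,0) = exp(-r*dt) * [p*22.228198 + (1-p)*4.812968] = 12.367977; exercise = 9.974369; V(1,0) = max -> 12.367977
  V(1,1) = exp(-r*dt) * [p*4.812968 + (1-p)*0.247084] = 2.248181; exercise = 0.000000; V(1,1) = max -> 2.248181
  V(0,0) = exp(-r*dt) * [p*12.367977 + (1-p)*2.248181] = 6.649310; exercise = 1.280000; V(0,0) = max -> 6.649310

Answer: Price = V(0,0) = 6.6493


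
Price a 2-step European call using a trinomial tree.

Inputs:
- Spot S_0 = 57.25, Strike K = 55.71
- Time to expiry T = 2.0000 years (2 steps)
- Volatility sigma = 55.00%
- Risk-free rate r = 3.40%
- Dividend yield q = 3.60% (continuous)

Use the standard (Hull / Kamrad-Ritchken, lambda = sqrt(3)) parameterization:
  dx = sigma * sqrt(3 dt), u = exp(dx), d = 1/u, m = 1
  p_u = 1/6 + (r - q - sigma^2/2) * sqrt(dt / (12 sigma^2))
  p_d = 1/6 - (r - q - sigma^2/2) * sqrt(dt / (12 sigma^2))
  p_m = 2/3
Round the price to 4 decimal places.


Answer: Price = V(0,0) = 12.9456

Derivation:
dt = T/N = 1.000000; dx = sigma*sqrt(3*dt) = 0.952628
u = exp(dx) = 2.592514; d = 1/u = 0.385726
p_u = 0.086231, p_m = 0.666667, p_d = 0.247102
Discount per step: exp(-r*dt) = 0.966572
Stock lattice S(k, j) with j the centered position index:
  k=0: S(0,+0) = 57.2500
  k=1: S(1,-1) = 22.0828; S(1,+0) = 57.2500; S(1,+1) = 148.4214
  k=2: S(2,-2) = 8.5179; S(2,-1) = 22.0828; S(2,+0) = 57.2500; S(2,+1) = 148.4214; S(2,+2) = 384.7845
Terminal payoffs V(N, j) = max(S_T - K, 0):
  V(2,-2) = 0.000000; V(2,-1) = 0.000000; V(2,+0) = 1.540000; V(2,+1) = 92.711409; V(2,+2) = 329.074536
Backward induction: V(k, j) = exp(-r*dt) * [p_u * V(k+1, j+1) + p_m * V(k+1, j) + p_d * V(k+1, j-1)]
  V(1,-1) = exp(-r*dt) * [p_u*1.540000 + p_m*0.000000 + p_d*0.000000] = 0.128357
  V(1,+0) = exp(-r*dt) * [p_u*92.711409 + p_m*1.540000 + p_d*0.000000] = 8.719722
  V(1,+1) = exp(-r*dt) * [p_u*329.074536 + p_m*92.711409 + p_d*1.540000] = 87.537220
  V(0,+0) = exp(-r*dt) * [p_u*87.537220 + p_m*8.719722 + p_d*0.128357] = 12.945593


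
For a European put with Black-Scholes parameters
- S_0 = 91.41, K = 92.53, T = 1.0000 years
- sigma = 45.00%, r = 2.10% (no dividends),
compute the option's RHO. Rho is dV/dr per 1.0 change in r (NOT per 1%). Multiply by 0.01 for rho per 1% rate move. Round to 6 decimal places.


d1 = 0.2446043676; d2 = -0.2053956324
phi(d1) = 0.3871844124; exp(-qT) = 1.0000000000; exp(-rT) = 0.9792189646
N(-d2) = 0.5813684838
Rho = -K*T*exp(-rT)*N(-d2) = -92.5300 * 1.0000 * 0.9792189646 * 0.5813684838 = -52.676130

Answer: Rho = -52.676130


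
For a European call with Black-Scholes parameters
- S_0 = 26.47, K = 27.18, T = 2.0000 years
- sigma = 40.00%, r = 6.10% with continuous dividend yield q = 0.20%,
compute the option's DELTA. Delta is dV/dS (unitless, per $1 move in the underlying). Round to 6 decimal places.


Answer: Delta = 0.669031

Derivation:
d1 = 0.4446474956; d2 = -0.1210379293
phi(d1) = 0.3613912072; exp(-qT) = 0.9960079893; exp(-rT) = 0.8851483685
N(d1) = 0.6717127409
Delta = exp(-qT) * N(d1) = 0.9960079893 * 0.6717127409 = 0.669031


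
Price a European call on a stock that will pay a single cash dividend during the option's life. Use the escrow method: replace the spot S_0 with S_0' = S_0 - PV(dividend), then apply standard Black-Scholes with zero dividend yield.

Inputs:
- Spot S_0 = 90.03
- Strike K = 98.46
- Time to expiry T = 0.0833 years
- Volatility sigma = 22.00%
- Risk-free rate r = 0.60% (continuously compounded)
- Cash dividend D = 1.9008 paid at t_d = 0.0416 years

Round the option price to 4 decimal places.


PV(D) = D * exp(-r * t_d) = 1.9008 * 0.99975043 = 1.90032562
S_0' = S_0 - PV(D) = 90.0300 - 1.90032562 = 88.12967438
d1 = (ln(S_0'/K) + (r + sigma^2/2)*T) / (sigma*sqrt(T)) = -1.70602412
d2 = d1 - sigma*sqrt(T) = -1.76951995
exp(-rT) = 0.99950032
N(d1) = 0.04400179; N(d2) = 0.03840357
C = S_0' * N(d1) - K * exp(-rT) * N(d2) = 88.12967438 * 0.04400179 - 98.4600 * 0.99950032 * 0.03840357 = 0.0985

Answer: Price = 0.0985


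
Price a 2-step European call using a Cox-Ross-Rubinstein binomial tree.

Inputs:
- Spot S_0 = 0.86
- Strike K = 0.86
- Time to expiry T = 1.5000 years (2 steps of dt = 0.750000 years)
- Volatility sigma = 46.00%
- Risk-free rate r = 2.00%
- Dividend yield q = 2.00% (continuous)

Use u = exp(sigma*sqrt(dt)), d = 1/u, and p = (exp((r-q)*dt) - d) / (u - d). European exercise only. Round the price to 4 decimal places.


Answer: Price = V(0,0) = 0.1641

Derivation:
dt = T/N = 0.750000
u = exp(sigma*sqrt(dt)) = 1.489398; d = 1/u = 0.671412
p = (exp((r-q)*dt) - d) / (u - d) = 0.401704
Discount per step: exp(-r*dt) = 0.985112
Stock lattice S(k, i) with i counting down-moves:
  k=0: S(0,0) = 0.8600
  k=1: S(1,0) = 1.2809; S(1,1) = 0.5774
  k=2: S(2,0) = 1.9077; S(2,1) = 0.8600; S(2,2) = 0.3877
Terminal payoffs V(N, i) = max(S_T - K, 0):
  V(2,0) = 1.047742; V(2,1) = 0.000000; V(2,2) = 0.000000
Backward induction: V(k, i) = exp(-r*dt) * [p * V(k+1, i) + (1-p) * V(k+1, i+1)].
  V(1,0) = exp(-r*dt) * [p*1.047742 + (1-p)*0.000000] = 0.414616
  V(1,1) = exp(-r*dt) * [p*0.000000 + (1-p)*0.000000] = 0.000000
  V(0,0) = exp(-r*dt) * [p*0.414616 + (1-p)*0.000000] = 0.164073


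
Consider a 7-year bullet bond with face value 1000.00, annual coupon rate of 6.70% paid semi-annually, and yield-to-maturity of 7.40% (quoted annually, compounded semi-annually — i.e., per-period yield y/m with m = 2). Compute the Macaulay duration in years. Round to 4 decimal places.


Answer: Macaulay duration = 5.6706 years

Derivation:
Coupon per period c = face * coupon_rate / m = 33.500000
Periods per year m = 2; per-period yield y/m = 0.037000
Number of cashflows N = 14
Cashflows (t years, CF_t, discount factor 1/(1+y/m)^(m*t), PV):
  t = 0.5000: CF_t = 33.500000, DF = 0.964320, PV = 32.304725
  t = 1.0000: CF_t = 33.500000, DF = 0.929913, PV = 31.152098
  t = 1.5000: CF_t = 33.500000, DF = 0.896734, PV = 30.040596
  t = 2.0000: CF_t = 33.500000, DF = 0.864739, PV = 28.968752
  t = 2.5000: CF_t = 33.500000, DF = 0.833885, PV = 27.935151
  t = 3.0000: CF_t = 33.500000, DF = 0.804132, PV = 26.938429
  t = 3.5000: CF_t = 33.500000, DF = 0.775441, PV = 25.977270
  t = 4.0000: CF_t = 33.500000, DF = 0.747773, PV = 25.050405
  t = 4.5000: CF_t = 33.500000, DF = 0.721093, PV = 24.156611
  t = 5.0000: CF_t = 33.500000, DF = 0.695364, PV = 23.294707
  t = 5.5000: CF_t = 33.500000, DF = 0.670554, PV = 22.463555
  t = 6.0000: CF_t = 33.500000, DF = 0.646629, PV = 21.662059
  t = 6.5000: CF_t = 33.500000, DF = 0.623557, PV = 20.889160
  t = 7.0000: CF_t = 1033.500000, DF = 0.601309, PV = 621.452431
Price P = sum_t PV_t = 962.285948
Macaulay numerator sum_t t * PV_t:
  t * PV_t at t = 0.5000: 16.152363
  t * PV_t at t = 1.0000: 31.152098
  t * PV_t at t = 1.5000: 45.060893
  t * PV_t at t = 2.0000: 57.937503
  t * PV_t at t = 2.5000: 69.837878
  t * PV_t at t = 3.0000: 80.815288
  t * PV_t at t = 3.5000: 90.920446
  t * PV_t at t = 4.0000: 100.201621
  t * PV_t at t = 4.5000: 108.704748
  t * PV_t at t = 5.0000: 116.473533
  t * PV_t at t = 5.5000: 123.549552
  t * PV_t at t = 6.0000: 129.972353
  t * PV_t at t = 6.5000: 135.779539
  t * PV_t at t = 7.0000: 4350.167020
Macaulay duration D = (sum_t t * PV_t) / P = 5456.724834 / 962.285948 = 5.670586
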